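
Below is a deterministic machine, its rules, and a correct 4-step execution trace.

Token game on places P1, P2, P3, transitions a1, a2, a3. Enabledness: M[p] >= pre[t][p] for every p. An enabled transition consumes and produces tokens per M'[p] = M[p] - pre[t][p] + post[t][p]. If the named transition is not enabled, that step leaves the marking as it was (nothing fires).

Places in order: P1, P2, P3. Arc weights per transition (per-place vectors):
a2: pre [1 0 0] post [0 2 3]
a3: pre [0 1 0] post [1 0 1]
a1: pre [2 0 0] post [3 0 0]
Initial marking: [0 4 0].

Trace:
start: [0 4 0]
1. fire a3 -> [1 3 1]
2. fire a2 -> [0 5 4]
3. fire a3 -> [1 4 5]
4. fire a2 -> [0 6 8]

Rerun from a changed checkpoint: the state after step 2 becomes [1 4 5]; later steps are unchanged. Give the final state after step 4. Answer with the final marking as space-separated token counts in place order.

state after step 2 := [1 4 5]
3. fire a3 -> [2 3 6]
4. fire a2 -> [1 5 9]

1 5 9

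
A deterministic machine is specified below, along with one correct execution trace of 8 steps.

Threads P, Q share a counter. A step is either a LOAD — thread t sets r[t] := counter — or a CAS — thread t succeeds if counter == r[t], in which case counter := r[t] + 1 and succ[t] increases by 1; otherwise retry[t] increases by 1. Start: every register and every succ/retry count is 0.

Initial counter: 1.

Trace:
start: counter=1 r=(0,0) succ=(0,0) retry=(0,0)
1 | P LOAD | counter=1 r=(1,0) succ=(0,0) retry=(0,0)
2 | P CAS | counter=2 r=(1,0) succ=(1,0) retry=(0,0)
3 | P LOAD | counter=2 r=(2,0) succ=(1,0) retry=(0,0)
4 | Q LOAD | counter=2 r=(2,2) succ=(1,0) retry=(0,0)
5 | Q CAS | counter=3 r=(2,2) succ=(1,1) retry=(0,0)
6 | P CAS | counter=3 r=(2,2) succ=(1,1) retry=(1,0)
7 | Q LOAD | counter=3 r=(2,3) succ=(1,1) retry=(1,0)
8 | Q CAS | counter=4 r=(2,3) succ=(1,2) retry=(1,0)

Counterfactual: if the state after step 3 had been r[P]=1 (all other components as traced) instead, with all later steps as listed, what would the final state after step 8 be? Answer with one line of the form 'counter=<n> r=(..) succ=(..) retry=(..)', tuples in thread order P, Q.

counter=4 r=(1,3) succ=(1,2) retry=(1,0)

state after step 3 := counter=2 r=(1,0) succ=(1,0) retry=(0,0)
4 | Q LOAD | counter=2 r=(1,2) succ=(1,0) retry=(0,0)
5 | Q CAS | counter=3 r=(1,2) succ=(1,1) retry=(0,0)
6 | P CAS | counter=3 r=(1,2) succ=(1,1) retry=(1,0)
7 | Q LOAD | counter=3 r=(1,3) succ=(1,1) retry=(1,0)
8 | Q CAS | counter=4 r=(1,3) succ=(1,2) retry=(1,0)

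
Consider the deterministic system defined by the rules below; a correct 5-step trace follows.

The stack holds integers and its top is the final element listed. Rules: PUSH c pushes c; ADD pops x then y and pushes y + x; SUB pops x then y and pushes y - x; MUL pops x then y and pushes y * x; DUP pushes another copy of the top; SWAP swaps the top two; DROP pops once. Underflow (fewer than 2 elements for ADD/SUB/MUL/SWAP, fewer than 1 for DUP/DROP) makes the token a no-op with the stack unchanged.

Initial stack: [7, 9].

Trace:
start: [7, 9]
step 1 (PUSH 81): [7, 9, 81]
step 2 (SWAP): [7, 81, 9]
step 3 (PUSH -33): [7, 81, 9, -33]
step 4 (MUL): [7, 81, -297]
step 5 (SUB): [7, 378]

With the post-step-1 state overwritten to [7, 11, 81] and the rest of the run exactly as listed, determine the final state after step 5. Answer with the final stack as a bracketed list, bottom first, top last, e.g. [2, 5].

state after step 1 := [7, 11, 81]
step 2 (SWAP): [7, 81, 11]
step 3 (PUSH -33): [7, 81, 11, -33]
step 4 (MUL): [7, 81, -363]
step 5 (SUB): [7, 444]

[7, 444]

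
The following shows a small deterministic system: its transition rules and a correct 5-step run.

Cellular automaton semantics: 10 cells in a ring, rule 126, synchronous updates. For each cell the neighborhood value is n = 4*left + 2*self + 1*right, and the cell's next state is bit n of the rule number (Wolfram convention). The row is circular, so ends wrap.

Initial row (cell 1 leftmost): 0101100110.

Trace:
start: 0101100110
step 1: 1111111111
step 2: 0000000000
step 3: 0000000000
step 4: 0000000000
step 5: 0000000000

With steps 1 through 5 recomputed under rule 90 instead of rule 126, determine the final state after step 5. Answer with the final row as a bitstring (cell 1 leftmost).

0000011110

(re-executing steps 1..5 under rule 90; state before step 1: 0101100110)
step 1: 1001111111
step 2: 1111000000
step 3: 1001100001
step 4: 1111110011
step 5: 0000011110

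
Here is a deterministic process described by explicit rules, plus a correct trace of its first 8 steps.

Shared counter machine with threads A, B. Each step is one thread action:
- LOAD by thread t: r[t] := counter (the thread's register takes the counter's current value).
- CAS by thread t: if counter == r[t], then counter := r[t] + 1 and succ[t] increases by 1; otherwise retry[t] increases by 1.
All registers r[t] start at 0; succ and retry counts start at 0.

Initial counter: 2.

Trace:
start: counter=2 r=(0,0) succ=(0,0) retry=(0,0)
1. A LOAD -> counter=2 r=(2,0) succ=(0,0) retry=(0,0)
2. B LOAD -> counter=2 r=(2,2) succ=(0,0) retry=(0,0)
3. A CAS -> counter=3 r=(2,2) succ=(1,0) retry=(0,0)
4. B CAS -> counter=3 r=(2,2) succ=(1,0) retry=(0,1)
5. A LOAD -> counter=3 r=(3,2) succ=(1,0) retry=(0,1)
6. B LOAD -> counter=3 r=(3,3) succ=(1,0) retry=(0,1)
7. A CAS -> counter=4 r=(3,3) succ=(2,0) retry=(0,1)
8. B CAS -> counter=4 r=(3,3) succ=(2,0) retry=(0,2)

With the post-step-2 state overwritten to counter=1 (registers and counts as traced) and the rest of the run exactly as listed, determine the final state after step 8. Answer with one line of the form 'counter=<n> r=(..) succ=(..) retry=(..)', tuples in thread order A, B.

state after step 2 := counter=1 r=(2,2) succ=(0,0) retry=(0,0)
3. A CAS -> counter=1 r=(2,2) succ=(0,0) retry=(1,0)
4. B CAS -> counter=1 r=(2,2) succ=(0,0) retry=(1,1)
5. A LOAD -> counter=1 r=(1,2) succ=(0,0) retry=(1,1)
6. B LOAD -> counter=1 r=(1,1) succ=(0,0) retry=(1,1)
7. A CAS -> counter=2 r=(1,1) succ=(1,0) retry=(1,1)
8. B CAS -> counter=2 r=(1,1) succ=(1,0) retry=(1,2)

counter=2 r=(1,1) succ=(1,0) retry=(1,2)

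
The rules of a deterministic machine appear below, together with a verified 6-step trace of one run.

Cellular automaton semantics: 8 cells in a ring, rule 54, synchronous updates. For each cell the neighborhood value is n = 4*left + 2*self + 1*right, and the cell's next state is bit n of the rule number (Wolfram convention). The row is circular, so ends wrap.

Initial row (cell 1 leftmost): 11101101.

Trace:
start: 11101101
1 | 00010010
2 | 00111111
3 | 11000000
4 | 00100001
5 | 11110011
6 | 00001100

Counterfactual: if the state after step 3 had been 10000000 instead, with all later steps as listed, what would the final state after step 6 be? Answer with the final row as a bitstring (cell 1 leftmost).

01110111

state after step 3 := 10000000
4 | 11000001
5 | 00100010
6 | 01110111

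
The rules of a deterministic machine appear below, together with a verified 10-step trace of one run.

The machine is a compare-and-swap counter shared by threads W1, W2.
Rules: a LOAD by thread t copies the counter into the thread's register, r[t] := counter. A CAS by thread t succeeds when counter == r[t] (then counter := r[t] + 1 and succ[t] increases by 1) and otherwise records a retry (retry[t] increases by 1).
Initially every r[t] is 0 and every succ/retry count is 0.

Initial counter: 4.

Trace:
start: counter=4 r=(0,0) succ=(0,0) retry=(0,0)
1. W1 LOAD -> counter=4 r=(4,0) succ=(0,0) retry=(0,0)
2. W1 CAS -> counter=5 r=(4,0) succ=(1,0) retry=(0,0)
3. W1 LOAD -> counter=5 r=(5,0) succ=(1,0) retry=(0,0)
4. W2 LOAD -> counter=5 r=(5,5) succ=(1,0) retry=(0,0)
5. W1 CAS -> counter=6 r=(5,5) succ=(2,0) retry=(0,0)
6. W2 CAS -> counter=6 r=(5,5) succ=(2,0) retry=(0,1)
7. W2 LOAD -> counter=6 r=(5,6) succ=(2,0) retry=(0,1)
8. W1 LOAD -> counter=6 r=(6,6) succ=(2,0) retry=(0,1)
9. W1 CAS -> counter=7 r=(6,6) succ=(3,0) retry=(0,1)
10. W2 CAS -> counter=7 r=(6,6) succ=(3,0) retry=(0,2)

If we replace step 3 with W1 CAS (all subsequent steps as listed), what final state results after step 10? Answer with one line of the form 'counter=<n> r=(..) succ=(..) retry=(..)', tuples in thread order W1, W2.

counter=7 r=(6,6) succ=(2,1) retry=(2,1)

(re-executing from step 3 with the substitution; state before step 3: counter=5 r=(4,0) succ=(1,0) retry=(0,0))
3. W1 CAS -> counter=5 r=(4,0) succ=(1,0) retry=(1,0)
4. W2 LOAD -> counter=5 r=(4,5) succ=(1,0) retry=(1,0)
5. W1 CAS -> counter=5 r=(4,5) succ=(1,0) retry=(2,0)
6. W2 CAS -> counter=6 r=(4,5) succ=(1,1) retry=(2,0)
7. W2 LOAD -> counter=6 r=(4,6) succ=(1,1) retry=(2,0)
8. W1 LOAD -> counter=6 r=(6,6) succ=(1,1) retry=(2,0)
9. W1 CAS -> counter=7 r=(6,6) succ=(2,1) retry=(2,0)
10. W2 CAS -> counter=7 r=(6,6) succ=(2,1) retry=(2,1)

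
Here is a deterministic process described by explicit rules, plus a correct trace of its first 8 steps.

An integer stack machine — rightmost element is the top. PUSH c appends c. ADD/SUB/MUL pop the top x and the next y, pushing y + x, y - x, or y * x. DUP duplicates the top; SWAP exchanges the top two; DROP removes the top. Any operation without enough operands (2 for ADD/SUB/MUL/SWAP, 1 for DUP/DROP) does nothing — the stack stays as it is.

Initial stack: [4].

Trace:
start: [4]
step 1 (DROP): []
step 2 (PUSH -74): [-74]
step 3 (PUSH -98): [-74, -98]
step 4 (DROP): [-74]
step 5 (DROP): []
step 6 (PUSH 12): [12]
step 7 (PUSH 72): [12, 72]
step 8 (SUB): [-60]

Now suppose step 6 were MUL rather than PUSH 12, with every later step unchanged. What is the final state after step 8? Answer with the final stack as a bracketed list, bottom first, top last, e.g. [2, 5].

(re-executing from step 6 with the substitution; state before step 6: [])
step 6 (MUL): []
step 7 (PUSH 72): [72]
step 8 (SUB): [72]

[72]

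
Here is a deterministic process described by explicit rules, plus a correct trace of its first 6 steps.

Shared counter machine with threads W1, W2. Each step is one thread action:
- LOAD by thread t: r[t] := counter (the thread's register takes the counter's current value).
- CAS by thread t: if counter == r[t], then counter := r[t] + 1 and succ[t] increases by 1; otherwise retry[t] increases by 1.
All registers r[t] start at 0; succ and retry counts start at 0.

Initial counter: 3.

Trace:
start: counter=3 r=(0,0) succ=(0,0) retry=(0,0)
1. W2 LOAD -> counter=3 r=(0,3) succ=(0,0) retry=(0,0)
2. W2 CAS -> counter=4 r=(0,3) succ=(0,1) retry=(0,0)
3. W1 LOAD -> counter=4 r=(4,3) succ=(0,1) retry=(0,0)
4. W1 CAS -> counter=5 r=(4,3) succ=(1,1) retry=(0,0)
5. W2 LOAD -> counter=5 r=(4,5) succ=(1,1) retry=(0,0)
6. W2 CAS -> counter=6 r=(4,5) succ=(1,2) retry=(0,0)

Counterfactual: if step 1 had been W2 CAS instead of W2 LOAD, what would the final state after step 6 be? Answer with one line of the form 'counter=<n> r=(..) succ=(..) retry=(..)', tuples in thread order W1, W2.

counter=5 r=(3,4) succ=(1,1) retry=(0,2)

(re-executing from step 1 with the substitution; state before step 1: counter=3 r=(0,0) succ=(0,0) retry=(0,0))
1. W2 CAS -> counter=3 r=(0,0) succ=(0,0) retry=(0,1)
2. W2 CAS -> counter=3 r=(0,0) succ=(0,0) retry=(0,2)
3. W1 LOAD -> counter=3 r=(3,0) succ=(0,0) retry=(0,2)
4. W1 CAS -> counter=4 r=(3,0) succ=(1,0) retry=(0,2)
5. W2 LOAD -> counter=4 r=(3,4) succ=(1,0) retry=(0,2)
6. W2 CAS -> counter=5 r=(3,4) succ=(1,1) retry=(0,2)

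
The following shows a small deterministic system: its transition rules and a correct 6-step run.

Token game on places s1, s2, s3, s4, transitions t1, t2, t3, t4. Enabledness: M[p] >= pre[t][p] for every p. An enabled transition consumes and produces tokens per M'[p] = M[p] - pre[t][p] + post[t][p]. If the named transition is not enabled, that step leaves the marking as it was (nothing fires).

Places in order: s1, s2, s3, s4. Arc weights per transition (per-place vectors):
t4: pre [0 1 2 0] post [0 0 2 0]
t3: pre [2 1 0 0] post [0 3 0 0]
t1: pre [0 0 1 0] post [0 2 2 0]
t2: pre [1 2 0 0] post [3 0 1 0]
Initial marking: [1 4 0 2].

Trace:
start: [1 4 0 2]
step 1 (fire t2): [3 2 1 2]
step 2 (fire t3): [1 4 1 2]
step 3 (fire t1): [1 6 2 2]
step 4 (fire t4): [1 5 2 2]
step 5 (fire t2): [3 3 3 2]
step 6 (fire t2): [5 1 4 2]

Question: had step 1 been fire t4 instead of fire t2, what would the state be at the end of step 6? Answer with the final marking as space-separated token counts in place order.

(re-executing from step 1 with the substitution; state before step 1: [1 4 0 2])
step 1 (fire t4): [1 4 0 2]
step 2 (fire t3): [1 4 0 2]
step 3 (fire t1): [1 4 0 2]
step 4 (fire t4): [1 4 0 2]
step 5 (fire t2): [3 2 1 2]
step 6 (fire t2): [5 0 2 2]

5 0 2 2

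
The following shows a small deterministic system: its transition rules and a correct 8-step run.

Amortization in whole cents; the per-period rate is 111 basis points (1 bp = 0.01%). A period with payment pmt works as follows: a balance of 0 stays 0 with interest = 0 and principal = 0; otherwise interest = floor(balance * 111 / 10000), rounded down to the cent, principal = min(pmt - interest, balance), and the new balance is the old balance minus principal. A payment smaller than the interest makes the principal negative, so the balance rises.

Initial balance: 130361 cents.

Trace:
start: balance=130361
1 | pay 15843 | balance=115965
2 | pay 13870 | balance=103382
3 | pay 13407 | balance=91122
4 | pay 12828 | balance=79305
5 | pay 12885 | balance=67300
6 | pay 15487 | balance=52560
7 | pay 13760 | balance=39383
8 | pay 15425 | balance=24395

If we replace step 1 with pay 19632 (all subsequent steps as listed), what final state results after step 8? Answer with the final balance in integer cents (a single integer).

(re-executing from step 1 with the substitution; state before step 1: balance=130361)
1 | pay 19632 | balance=112176
2 | pay 13870 | balance=99551
3 | pay 13407 | balance=87249
4 | pay 12828 | balance=75389
5 | pay 12885 | balance=63340
6 | pay 15487 | balance=48556
7 | pay 13760 | balance=35334
8 | pay 15425 | balance=20301

20301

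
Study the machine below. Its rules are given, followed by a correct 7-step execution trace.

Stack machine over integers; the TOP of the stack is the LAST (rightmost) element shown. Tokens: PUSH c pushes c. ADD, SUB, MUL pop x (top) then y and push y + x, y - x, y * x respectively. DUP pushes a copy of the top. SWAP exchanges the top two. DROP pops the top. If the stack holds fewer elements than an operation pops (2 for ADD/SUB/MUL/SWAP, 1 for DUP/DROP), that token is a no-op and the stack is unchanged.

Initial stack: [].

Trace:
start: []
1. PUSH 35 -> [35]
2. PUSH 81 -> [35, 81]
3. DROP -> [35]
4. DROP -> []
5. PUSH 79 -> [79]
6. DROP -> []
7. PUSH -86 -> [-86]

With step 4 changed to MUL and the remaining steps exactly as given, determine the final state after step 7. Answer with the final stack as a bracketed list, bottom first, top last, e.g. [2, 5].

(re-executing from step 4 with the substitution; state before step 4: [35])
4. MUL -> [35]
5. PUSH 79 -> [35, 79]
6. DROP -> [35]
7. PUSH -86 -> [35, -86]

[35, -86]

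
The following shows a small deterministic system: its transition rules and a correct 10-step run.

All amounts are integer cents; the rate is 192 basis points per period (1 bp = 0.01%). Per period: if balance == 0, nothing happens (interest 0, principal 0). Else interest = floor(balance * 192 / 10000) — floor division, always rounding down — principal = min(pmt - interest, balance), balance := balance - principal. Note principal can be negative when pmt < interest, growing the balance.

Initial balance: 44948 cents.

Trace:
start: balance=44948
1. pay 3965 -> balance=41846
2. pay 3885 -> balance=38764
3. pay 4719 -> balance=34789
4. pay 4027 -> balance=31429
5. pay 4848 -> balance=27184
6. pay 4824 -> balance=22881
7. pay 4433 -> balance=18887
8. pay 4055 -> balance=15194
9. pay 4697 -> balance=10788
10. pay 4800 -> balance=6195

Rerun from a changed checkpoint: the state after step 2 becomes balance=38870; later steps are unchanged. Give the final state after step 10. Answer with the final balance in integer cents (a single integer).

6320

state after step 2 := balance=38870
3. pay 4719 -> balance=34897
4. pay 4027 -> balance=31540
5. pay 4848 -> balance=27297
6. pay 4824 -> balance=22997
7. pay 4433 -> balance=19005
8. pay 4055 -> balance=15314
9. pay 4697 -> balance=10911
10. pay 4800 -> balance=6320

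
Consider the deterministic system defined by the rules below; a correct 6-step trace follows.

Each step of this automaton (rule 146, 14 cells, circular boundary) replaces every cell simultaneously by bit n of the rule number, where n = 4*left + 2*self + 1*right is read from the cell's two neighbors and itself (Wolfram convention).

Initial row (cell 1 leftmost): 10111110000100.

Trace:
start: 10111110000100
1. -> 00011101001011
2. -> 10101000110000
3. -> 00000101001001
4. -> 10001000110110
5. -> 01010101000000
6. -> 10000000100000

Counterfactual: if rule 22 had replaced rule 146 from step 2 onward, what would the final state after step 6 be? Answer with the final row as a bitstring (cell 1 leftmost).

00111001001111

(re-executing steps 2..6 under rule 22; state before step 2: 00011101001011)
2. -> 10100001111000
3. -> 10110010000101
4. -> 00001111001100
5. -> 00010000110010
6. -> 00111001001111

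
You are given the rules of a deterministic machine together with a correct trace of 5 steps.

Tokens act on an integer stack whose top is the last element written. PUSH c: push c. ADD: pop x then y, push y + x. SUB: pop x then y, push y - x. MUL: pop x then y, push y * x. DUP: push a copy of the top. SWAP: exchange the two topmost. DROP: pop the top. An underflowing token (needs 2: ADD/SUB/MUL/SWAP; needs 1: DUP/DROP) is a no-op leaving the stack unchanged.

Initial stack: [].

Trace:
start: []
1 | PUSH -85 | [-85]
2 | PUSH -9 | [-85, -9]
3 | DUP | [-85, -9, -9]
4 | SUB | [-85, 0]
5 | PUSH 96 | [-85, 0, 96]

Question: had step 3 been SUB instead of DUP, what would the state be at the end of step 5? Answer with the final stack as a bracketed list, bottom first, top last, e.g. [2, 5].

[-76, 96]

(re-executing from step 3 with the substitution; state before step 3: [-85, -9])
3 | SUB | [-76]
4 | SUB | [-76]
5 | PUSH 96 | [-76, 96]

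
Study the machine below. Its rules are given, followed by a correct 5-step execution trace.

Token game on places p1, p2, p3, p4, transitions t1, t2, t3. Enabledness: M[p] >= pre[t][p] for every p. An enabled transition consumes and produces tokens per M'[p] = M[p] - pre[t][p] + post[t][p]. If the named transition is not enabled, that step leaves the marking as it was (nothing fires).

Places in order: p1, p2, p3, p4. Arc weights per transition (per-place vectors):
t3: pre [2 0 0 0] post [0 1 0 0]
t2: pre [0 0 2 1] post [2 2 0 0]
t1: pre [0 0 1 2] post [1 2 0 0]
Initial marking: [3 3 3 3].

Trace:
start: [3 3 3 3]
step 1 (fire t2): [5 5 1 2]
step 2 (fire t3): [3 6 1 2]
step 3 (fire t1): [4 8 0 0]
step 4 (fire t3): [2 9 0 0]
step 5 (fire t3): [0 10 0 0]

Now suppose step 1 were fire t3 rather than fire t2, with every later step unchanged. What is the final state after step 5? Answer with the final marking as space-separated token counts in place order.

(re-executing from step 1 with the substitution; state before step 1: [3 3 3 3])
step 1 (fire t3): [1 4 3 3]
step 2 (fire t3): [1 4 3 3]
step 3 (fire t1): [2 6 2 1]
step 4 (fire t3): [0 7 2 1]
step 5 (fire t3): [0 7 2 1]

0 7 2 1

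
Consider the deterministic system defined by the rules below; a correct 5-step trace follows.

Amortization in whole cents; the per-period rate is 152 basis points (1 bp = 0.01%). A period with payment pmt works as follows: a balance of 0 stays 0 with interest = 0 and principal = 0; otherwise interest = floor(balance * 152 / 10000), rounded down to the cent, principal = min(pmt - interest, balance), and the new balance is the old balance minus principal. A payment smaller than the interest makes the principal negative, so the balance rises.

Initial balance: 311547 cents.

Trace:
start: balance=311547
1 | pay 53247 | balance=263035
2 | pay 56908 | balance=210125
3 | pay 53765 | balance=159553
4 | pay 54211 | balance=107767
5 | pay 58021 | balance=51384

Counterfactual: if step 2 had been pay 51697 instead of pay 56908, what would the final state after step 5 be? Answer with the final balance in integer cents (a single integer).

(re-executing from step 2 with the substitution; state before step 2: balance=263035)
2 | pay 51697 | balance=215336
3 | pay 53765 | balance=164844
4 | pay 54211 | balance=113138
5 | pay 58021 | balance=56836

56836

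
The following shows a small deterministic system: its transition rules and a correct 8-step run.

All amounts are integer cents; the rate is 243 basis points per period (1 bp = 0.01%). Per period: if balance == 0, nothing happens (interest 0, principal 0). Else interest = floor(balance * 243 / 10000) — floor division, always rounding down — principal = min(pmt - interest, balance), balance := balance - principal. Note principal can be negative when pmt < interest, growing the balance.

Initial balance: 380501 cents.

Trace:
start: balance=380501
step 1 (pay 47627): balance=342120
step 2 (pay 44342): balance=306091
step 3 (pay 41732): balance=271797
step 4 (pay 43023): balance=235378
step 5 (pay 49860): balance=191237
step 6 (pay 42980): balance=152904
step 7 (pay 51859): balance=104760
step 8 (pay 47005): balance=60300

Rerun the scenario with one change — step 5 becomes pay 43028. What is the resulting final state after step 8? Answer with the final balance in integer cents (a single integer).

(re-executing from step 5 with the substitution; state before step 5: balance=235378)
step 5 (pay 43028): balance=198069
step 6 (pay 42980): balance=159902
step 7 (pay 51859): balance=111928
step 8 (pay 47005): balance=67642

67642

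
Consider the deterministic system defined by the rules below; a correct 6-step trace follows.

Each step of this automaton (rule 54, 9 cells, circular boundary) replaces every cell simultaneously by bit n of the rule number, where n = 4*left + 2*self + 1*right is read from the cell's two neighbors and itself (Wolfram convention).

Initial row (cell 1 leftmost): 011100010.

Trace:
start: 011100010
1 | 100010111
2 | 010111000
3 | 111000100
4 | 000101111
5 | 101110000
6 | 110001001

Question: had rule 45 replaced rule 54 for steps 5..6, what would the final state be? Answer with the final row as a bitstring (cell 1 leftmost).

011100011

(re-executing steps 5..6 under rule 45; state before step 5: 000101111)
5 | 010111000
6 | 011100011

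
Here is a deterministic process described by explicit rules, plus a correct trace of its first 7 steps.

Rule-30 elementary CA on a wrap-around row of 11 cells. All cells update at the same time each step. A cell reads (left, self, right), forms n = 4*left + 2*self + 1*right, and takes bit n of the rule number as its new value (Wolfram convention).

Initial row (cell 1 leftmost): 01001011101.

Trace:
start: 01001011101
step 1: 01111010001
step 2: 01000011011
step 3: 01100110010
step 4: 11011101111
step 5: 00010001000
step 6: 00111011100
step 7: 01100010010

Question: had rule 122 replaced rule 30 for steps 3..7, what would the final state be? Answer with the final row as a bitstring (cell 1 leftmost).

(re-executing steps 3..7 under rule 122; state before step 3: 01000011011)
step 3: 10100111111
step 4: 11011100000
step 5: 11110110001
step 6: 00011111011
step 7: 10110001111

10110001111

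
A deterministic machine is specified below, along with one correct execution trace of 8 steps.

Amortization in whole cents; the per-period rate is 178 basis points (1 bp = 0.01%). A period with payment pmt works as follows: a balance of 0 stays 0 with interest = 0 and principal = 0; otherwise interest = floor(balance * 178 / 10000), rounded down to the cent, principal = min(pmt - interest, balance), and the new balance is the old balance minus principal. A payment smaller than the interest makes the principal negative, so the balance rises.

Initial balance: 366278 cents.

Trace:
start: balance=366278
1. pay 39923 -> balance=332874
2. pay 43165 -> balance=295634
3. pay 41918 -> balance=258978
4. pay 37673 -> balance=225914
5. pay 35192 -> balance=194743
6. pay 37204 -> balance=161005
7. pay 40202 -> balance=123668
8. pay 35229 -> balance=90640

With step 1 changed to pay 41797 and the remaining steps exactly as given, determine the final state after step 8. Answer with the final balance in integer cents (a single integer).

88520

(re-executing from step 1 with the substitution; state before step 1: balance=366278)
1. pay 41797 -> balance=331000
2. pay 43165 -> balance=293726
3. pay 41918 -> balance=257036
4. pay 37673 -> balance=223938
5. pay 35192 -> balance=192732
6. pay 37204 -> balance=158958
7. pay 40202 -> balance=121585
8. pay 35229 -> balance=88520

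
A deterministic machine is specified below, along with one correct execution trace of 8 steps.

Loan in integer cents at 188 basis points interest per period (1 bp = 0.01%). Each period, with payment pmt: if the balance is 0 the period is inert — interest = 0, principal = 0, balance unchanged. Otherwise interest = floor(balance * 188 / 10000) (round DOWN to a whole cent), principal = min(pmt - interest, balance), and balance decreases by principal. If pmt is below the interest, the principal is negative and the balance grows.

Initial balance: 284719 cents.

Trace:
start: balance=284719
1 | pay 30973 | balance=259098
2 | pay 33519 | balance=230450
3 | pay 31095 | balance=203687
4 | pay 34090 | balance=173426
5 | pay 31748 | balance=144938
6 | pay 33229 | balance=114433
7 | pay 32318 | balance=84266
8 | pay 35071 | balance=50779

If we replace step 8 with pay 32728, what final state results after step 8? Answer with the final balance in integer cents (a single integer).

53122

(re-executing from step 8 with the substitution; state before step 8: balance=84266)
8 | pay 32728 | balance=53122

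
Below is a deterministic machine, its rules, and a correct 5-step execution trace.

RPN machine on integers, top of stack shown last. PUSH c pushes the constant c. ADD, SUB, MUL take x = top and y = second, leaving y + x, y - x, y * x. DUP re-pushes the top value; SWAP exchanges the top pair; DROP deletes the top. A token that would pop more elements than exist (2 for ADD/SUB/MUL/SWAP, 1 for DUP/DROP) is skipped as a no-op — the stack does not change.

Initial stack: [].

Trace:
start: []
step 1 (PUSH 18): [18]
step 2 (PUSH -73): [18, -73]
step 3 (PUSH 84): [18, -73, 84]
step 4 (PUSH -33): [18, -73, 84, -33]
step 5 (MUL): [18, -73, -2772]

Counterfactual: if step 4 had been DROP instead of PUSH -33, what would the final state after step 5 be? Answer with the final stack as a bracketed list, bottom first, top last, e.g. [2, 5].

(re-executing from step 4 with the substitution; state before step 4: [18, -73, 84])
step 4 (DROP): [18, -73]
step 5 (MUL): [-1314]

[-1314]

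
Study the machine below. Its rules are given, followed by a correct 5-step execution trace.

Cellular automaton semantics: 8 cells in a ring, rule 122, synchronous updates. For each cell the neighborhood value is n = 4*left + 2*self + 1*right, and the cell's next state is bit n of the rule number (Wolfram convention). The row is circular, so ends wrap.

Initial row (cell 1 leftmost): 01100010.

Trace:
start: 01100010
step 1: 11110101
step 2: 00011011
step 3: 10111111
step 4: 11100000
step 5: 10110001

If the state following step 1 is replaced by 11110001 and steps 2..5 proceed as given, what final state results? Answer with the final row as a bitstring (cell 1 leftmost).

state after step 1 := 11110001
step 2: 00011011
step 3: 10111111
step 4: 11100000
step 5: 10110001

10110001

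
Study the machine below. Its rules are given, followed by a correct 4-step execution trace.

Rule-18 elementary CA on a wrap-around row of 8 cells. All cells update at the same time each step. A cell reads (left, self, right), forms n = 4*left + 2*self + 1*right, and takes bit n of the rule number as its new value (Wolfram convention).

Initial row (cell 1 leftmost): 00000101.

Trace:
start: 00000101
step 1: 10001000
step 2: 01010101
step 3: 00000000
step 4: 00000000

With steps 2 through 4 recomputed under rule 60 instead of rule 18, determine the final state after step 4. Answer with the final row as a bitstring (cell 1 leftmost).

11111111

(re-executing steps 2..4 under rule 60; state before step 2: 10001000)
step 2: 11001100
step 3: 10101010
step 4: 11111111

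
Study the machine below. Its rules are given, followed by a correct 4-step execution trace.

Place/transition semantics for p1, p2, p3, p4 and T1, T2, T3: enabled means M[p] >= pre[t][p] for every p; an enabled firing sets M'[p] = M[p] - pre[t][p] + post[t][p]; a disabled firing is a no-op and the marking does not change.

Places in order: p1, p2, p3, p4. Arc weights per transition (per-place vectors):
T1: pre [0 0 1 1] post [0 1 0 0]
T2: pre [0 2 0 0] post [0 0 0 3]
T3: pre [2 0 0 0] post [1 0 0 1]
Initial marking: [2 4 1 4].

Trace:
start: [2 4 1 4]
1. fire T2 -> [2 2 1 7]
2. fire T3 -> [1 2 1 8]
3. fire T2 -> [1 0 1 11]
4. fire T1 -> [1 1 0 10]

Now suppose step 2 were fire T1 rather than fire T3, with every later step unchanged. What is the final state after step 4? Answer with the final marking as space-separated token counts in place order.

2 1 0 9

(re-executing from step 2 with the substitution; state before step 2: [2 2 1 7])
2. fire T1 -> [2 3 0 6]
3. fire T2 -> [2 1 0 9]
4. fire T1 -> [2 1 0 9]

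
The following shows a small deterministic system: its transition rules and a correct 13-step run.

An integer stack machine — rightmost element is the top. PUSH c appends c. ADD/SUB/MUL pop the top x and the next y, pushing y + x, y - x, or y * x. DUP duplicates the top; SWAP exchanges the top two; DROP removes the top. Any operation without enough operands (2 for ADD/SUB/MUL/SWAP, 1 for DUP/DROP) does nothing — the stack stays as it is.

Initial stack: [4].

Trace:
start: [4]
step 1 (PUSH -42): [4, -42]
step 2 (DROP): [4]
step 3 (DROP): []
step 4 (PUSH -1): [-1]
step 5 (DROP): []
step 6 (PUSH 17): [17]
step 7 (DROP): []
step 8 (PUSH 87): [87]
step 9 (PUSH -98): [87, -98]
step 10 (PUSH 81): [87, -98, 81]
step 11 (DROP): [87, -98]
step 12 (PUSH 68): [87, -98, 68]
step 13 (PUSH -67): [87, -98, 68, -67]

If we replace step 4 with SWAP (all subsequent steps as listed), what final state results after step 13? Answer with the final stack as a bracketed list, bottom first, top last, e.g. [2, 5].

[87, -98, 68, -67]

(re-executing from step 4 with the substitution; state before step 4: [])
step 4 (SWAP): []
step 5 (DROP): []
step 6 (PUSH 17): [17]
step 7 (DROP): []
step 8 (PUSH 87): [87]
step 9 (PUSH -98): [87, -98]
step 10 (PUSH 81): [87, -98, 81]
step 11 (DROP): [87, -98]
step 12 (PUSH 68): [87, -98, 68]
step 13 (PUSH -67): [87, -98, 68, -67]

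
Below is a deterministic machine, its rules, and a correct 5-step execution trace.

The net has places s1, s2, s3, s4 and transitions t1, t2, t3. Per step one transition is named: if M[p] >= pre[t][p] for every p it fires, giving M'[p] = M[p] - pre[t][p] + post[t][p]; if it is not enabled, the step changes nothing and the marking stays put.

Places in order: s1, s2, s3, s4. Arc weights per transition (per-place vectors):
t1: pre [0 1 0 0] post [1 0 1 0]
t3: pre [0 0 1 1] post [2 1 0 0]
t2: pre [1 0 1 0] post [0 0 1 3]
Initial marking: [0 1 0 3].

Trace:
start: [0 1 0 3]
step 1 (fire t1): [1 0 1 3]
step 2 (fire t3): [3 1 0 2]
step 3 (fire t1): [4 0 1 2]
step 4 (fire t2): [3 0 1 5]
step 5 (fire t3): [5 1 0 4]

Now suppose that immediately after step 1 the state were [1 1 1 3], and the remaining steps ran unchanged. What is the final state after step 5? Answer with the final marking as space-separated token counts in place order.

state after step 1 := [1 1 1 3]
step 2 (fire t3): [3 2 0 2]
step 3 (fire t1): [4 1 1 2]
step 4 (fire t2): [3 1 1 5]
step 5 (fire t3): [5 2 0 4]

5 2 0 4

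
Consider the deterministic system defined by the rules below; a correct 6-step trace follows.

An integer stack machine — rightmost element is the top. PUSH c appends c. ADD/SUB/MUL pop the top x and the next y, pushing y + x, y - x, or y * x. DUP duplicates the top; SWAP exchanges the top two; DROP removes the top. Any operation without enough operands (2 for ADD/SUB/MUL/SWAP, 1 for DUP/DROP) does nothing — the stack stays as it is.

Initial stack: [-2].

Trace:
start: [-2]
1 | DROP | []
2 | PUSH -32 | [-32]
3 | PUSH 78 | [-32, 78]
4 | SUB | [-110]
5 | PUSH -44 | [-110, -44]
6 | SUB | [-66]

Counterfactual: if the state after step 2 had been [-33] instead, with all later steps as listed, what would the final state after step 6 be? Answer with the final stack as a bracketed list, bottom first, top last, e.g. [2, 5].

state after step 2 := [-33]
3 | PUSH 78 | [-33, 78]
4 | SUB | [-111]
5 | PUSH -44 | [-111, -44]
6 | SUB | [-67]

[-67]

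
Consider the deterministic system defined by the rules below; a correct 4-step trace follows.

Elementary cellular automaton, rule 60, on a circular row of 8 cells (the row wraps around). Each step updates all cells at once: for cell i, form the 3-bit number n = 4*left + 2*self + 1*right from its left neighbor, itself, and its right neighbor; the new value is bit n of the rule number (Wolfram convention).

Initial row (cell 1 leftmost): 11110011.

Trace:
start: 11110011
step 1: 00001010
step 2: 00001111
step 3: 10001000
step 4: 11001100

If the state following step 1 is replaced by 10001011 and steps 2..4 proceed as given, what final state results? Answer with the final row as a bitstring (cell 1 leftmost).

state after step 1 := 10001011
step 2: 01001110
step 3: 01101001
step 4: 11011101

11011101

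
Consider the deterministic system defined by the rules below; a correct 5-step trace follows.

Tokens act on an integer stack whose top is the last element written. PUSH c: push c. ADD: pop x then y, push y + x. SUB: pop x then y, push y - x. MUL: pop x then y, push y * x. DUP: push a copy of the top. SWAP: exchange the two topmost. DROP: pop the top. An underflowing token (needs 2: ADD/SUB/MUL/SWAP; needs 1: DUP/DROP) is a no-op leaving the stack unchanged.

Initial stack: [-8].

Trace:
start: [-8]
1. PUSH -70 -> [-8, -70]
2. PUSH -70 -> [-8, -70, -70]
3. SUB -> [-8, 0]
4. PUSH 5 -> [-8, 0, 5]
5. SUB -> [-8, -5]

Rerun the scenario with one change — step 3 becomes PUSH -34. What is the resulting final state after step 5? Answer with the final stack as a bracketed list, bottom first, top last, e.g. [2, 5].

[-8, -70, -70, -39]

(re-executing from step 3 with the substitution; state before step 3: [-8, -70, -70])
3. PUSH -34 -> [-8, -70, -70, -34]
4. PUSH 5 -> [-8, -70, -70, -34, 5]
5. SUB -> [-8, -70, -70, -39]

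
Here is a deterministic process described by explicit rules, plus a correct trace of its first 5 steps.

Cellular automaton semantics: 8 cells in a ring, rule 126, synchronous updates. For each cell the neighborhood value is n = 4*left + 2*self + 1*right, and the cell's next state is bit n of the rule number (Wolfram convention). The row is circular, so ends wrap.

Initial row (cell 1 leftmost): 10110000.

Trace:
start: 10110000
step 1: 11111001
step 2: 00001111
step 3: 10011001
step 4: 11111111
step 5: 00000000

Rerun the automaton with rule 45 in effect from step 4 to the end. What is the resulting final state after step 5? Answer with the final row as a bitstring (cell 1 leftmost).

01010101

(re-executing steps 4..5 under rule 45; state before step 4: 10011001)
step 4: 00010001
step 5: 01010101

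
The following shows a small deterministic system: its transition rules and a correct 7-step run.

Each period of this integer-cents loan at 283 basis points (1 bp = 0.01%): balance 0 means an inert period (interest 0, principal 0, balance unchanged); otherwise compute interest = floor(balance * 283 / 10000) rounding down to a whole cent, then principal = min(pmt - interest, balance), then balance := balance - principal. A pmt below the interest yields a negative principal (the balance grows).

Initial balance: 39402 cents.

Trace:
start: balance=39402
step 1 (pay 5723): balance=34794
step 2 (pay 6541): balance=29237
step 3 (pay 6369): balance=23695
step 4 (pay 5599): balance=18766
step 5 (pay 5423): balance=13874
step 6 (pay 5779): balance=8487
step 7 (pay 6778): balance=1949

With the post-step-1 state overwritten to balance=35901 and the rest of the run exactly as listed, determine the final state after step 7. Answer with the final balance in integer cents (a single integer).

state after step 1 := balance=35901
step 2 (pay 6541): balance=30375
step 3 (pay 6369): balance=24865
step 4 (pay 5599): balance=19969
step 5 (pay 5423): balance=15111
step 6 (pay 5779): balance=9759
step 7 (pay 6778): balance=3257

3257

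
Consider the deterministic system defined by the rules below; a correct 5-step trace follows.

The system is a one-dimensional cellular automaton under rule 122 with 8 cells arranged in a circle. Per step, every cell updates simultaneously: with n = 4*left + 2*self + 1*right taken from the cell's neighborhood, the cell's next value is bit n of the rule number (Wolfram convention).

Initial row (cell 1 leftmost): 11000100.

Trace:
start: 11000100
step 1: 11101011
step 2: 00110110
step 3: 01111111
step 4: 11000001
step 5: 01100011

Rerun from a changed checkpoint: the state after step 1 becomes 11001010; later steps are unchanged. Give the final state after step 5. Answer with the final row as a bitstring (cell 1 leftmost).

state after step 1 := 11001010
step 2: 11110101
step 3: 00011011
step 4: 10111111
step 5: 11100000

11100000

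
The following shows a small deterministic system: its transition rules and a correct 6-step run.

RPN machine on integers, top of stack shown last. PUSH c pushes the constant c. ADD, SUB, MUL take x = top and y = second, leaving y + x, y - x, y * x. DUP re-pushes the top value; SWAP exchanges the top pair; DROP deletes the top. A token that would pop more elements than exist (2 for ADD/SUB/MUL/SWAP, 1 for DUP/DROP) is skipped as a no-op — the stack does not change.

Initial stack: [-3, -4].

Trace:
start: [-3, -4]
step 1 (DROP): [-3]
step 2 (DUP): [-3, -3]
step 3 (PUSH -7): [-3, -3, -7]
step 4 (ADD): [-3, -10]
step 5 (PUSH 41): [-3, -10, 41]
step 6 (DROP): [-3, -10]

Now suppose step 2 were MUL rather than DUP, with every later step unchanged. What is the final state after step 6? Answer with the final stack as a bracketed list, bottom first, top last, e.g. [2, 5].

(re-executing from step 2 with the substitution; state before step 2: [-3])
step 2 (MUL): [-3]
step 3 (PUSH -7): [-3, -7]
step 4 (ADD): [-10]
step 5 (PUSH 41): [-10, 41]
step 6 (DROP): [-10]

[-10]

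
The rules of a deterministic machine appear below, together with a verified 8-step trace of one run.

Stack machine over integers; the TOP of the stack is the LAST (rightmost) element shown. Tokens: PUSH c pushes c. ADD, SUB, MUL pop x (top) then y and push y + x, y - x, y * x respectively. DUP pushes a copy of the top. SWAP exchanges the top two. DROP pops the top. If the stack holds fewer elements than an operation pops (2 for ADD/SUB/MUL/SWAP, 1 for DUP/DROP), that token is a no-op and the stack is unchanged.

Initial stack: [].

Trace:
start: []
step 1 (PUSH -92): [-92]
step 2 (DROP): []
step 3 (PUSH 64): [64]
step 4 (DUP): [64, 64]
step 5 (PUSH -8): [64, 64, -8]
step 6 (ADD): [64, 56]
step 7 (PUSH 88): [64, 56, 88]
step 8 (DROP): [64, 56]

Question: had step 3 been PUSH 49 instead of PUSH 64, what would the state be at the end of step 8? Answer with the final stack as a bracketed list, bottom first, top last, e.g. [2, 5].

[49, 41]

(re-executing from step 3 with the substitution; state before step 3: [])
step 3 (PUSH 49): [49]
step 4 (DUP): [49, 49]
step 5 (PUSH -8): [49, 49, -8]
step 6 (ADD): [49, 41]
step 7 (PUSH 88): [49, 41, 88]
step 8 (DROP): [49, 41]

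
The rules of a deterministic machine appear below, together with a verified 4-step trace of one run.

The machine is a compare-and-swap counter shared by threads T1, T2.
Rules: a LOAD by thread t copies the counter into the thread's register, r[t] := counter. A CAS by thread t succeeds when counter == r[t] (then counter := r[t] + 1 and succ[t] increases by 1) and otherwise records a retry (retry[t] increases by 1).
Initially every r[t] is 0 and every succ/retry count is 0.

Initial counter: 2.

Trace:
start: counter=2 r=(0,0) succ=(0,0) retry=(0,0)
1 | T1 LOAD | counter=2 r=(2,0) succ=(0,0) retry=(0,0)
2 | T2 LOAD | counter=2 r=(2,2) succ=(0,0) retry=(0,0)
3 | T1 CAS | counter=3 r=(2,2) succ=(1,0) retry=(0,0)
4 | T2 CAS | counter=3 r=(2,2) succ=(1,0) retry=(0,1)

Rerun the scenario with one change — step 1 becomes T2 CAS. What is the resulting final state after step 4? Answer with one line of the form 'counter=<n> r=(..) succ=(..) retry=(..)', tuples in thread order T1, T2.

(re-executing from step 1 with the substitution; state before step 1: counter=2 r=(0,0) succ=(0,0) retry=(0,0))
1 | T2 CAS | counter=2 r=(0,0) succ=(0,0) retry=(0,1)
2 | T2 LOAD | counter=2 r=(0,2) succ=(0,0) retry=(0,1)
3 | T1 CAS | counter=2 r=(0,2) succ=(0,0) retry=(1,1)
4 | T2 CAS | counter=3 r=(0,2) succ=(0,1) retry=(1,1)

counter=3 r=(0,2) succ=(0,1) retry=(1,1)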